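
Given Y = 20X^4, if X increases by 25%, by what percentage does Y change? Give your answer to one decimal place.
144.1%

For Y = 20X^4:
If X → X(1 + 0.25)
Then Y → Y · (1 + 0.25)^4
     ≈ Y · 2.4414

Percentage change = ((1 + 0.25)^4 − 1) × 100% ≈ 144.1%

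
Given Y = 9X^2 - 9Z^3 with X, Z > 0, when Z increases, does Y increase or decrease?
Y decreases

Taking the partial derivative:
∂Y/∂Z = -27Z^2

∂Y/∂Z = -27Z^2 < 0 (assuming positive values)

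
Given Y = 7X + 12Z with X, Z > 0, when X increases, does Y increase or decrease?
Y increases

Taking the partial derivative:
∂Y/∂X = 7

∂Y/∂X = 7 > 0 (assuming positive values)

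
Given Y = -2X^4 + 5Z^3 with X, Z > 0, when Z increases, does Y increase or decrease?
Y increases

Taking the partial derivative:
∂Y/∂Z = 15Z^2

∂Y/∂Z = 15Z^2 > 0 (assuming positive values)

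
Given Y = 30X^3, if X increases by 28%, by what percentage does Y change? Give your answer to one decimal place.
109.7%

For Y = 30X^3:
If X → X(1 + 0.28)
Then Y → Y · (1 + 0.28)^3
     ≈ Y · 2.0972

Percentage change = ((1 + 0.28)^3 − 1) × 100% ≈ 109.7%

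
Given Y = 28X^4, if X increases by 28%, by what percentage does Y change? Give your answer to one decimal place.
168.4%

For Y = 28X^4:
If X → X(1 + 0.28)
Then Y → Y · (1 + 0.28)^4
     ≈ Y · 2.6844

Percentage change = ((1 + 0.28)^4 − 1) × 100% ≈ 168.4%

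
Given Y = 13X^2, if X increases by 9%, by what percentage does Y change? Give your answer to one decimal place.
18.8%

For Y = 13X^2:
If X → X(1 + 0.09)
Then Y → Y · (1 + 0.09)^2
     = Y · 1.1881

Percentage change = ((1 + 0.09)^2 − 1) × 100% ≈ 18.8%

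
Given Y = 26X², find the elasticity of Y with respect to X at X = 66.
Elasticity = 2

Elasticity = (dY/dX) · (X/Y)

dY/dX = 52·X
At X = 66: dY/dX = 3432, Y = 113256

Elasticity = 3432 · (66 / 113256) = 2

Interpretation: for a small percentage change in X, the percentage change in Y is approximately 2.00 times as large.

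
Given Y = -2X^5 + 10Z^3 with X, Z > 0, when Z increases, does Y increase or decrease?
Y increases

Taking the partial derivative:
∂Y/∂Z = 30Z^2

∂Y/∂Z = 30Z^2 > 0 (assuming positive values)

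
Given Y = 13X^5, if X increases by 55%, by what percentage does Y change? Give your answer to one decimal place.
794.7%

For Y = 13X^5:
If X → X(1 + 0.55)
Then Y → Y · (1 + 0.55)^5
     ≈ Y · 8.9466

Percentage change = ((1 + 0.55)^5 − 1) × 100% ≈ 794.7%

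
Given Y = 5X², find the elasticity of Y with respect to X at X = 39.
Elasticity = 2

Elasticity = (dY/dX) · (X/Y)

dY/dX = 10·X
At X = 39: dY/dX = 390, Y = 7605

Elasticity = 390 · (39 / 7605) = 2

Interpretation: for a small percentage change in X, the percentage change in Y is approximately 2.00 times as large.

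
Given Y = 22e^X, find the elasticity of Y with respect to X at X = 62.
Elasticity = 62

Elasticity = (dY/dX) · (X/Y)

dY/dX = 22·e^X
At X = 62: dY/dX = 22·e^62, Y = 22·e^62

Elasticity = (22·e^62) · (62 / (22·e^62)) = 62

Interpretation: for a small percentage change in X, the percentage change in Y is approximately 62.00 times as large.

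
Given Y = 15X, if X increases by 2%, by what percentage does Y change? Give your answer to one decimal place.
2.0%

For Y = 15X:
If X → X(1 + 0.02)
Then Y → Y · (1 + 0.02)^1
     = Y · 1.0200

Percentage change = ((1 + 0.02)^1 − 1) × 100% = 2.0%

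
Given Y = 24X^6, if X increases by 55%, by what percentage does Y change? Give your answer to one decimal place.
1286.7%

For Y = 24X^6:
If X → X(1 + 0.55)
Then Y → Y · (1 + 0.55)^6
     ≈ Y · 13.8672

Percentage change = ((1 + 0.55)^6 − 1) × 100% ≈ 1286.7%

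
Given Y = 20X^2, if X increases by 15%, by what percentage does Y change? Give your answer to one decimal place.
32.3%

For Y = 20X^2:
If X → X(1 + 0.15)
Then Y → Y · (1 + 0.15)^2
     = Y · 1.3225

Percentage change = ((1 + 0.15)^2 − 1) × 100% ≈ 32.3%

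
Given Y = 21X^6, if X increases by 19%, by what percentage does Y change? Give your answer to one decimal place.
184.0%

For Y = 21X^6:
If X → X(1 + 0.19)
Then Y → Y · (1 + 0.19)^6
     ≈ Y · 2.8398

Percentage change = ((1 + 0.19)^6 − 1) × 100% ≈ 184.0%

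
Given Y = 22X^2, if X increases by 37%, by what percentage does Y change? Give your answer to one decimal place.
87.7%

For Y = 22X^2:
If X → X(1 + 0.37)
Then Y → Y · (1 + 0.37)^2
     = Y · 1.8769

Percentage change = ((1 + 0.37)^2 − 1) × 100% ≈ 87.7%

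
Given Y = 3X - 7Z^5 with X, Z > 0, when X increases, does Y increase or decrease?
Y increases

Taking the partial derivative:
∂Y/∂X = 3

∂Y/∂X = 3 > 0 (assuming positive values)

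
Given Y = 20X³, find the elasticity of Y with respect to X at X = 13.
Elasticity = 3

Elasticity = (dY/dX) · (X/Y)

dY/dX = 60·X²
At X = 13: dY/dX = 10140, Y = 43940

Elasticity = 10140 · (13 / 43940) = 3

Interpretation: for a small percentage change in X, the percentage change in Y is approximately 3.00 times as large.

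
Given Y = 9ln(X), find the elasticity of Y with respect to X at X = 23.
Elasticity = 1/ln(23) ≈ 0.3189

Elasticity = (dY/dX) · (X/Y)

dY/dX = 9/X
At X = 23: dY/dX = 9/23, Y = 9·ln(23)

Elasticity = (9/23) · (23 / (9·ln(23))) = 1/ln(23) ≈ 0.3189

Interpretation: for a small percentage change in X, the percentage change in Y is approximately 0.32 times as large.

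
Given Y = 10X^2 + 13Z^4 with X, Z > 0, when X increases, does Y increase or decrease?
Y increases

Taking the partial derivative:
∂Y/∂X = 20X

∂Y/∂X = 20X > 0 (assuming positive values)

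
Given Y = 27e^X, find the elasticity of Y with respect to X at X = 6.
Elasticity = 6

Elasticity = (dY/dX) · (X/Y)

dY/dX = 27·e^X
At X = 6: dY/dX = 27·e^6, Y = 27·e^6

Elasticity = (27·e^6) · (6 / (27·e^6)) = 6

Interpretation: for a small percentage change in X, the percentage change in Y is approximately 6.00 times as large.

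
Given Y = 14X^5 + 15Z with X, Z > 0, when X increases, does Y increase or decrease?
Y increases

Taking the partial derivative:
∂Y/∂X = 70X^4

∂Y/∂X = 70X^4 > 0 (assuming positive values)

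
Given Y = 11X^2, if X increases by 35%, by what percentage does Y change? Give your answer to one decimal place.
82.3%

For Y = 11X^2:
If X → X(1 + 0.35)
Then Y → Y · (1 + 0.35)^2
     = Y · 1.8225

Percentage change = ((1 + 0.35)^2 − 1) × 100% ≈ 82.3%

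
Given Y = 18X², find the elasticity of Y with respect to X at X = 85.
Elasticity = 2

Elasticity = (dY/dX) · (X/Y)

dY/dX = 36·X
At X = 85: dY/dX = 3060, Y = 130050

Elasticity = 3060 · (85 / 130050) = 2

Interpretation: for a small percentage change in X, the percentage change in Y is approximately 2.00 times as large.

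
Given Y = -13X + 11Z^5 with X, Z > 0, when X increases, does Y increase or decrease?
Y decreases

Taking the partial derivative:
∂Y/∂X = -13

∂Y/∂X = -13 < 0 (assuming positive values)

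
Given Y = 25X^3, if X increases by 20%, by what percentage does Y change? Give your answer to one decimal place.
72.8%

For Y = 25X^3:
If X → X(1 + 0.2)
Then Y → Y · (1 + 0.2)^3
     = Y · 1.7280

Percentage change = ((1 + 0.2)^3 − 1) × 100% = 72.8%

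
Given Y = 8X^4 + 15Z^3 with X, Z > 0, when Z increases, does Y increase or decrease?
Y increases

Taking the partial derivative:
∂Y/∂Z = 45Z^2

∂Y/∂Z = 45Z^2 > 0 (assuming positive values)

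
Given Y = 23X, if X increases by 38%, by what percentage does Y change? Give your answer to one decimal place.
38.0%

For Y = 23X:
If X → X(1 + 0.38)
Then Y → Y · (1 + 0.38)^1
     = Y · 1.3800

Percentage change = ((1 + 0.38)^1 − 1) × 100% = 38.0%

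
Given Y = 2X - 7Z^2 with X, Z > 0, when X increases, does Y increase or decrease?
Y increases

Taking the partial derivative:
∂Y/∂X = 2

∂Y/∂X = 2 > 0 (assuming positive values)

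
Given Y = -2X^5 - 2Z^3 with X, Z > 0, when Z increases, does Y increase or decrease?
Y decreases

Taking the partial derivative:
∂Y/∂Z = -6Z^2

∂Y/∂Z = -6Z^2 < 0 (assuming positive values)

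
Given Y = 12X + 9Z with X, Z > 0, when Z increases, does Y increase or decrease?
Y increases

Taking the partial derivative:
∂Y/∂Z = 9

∂Y/∂Z = 9 > 0 (assuming positive values)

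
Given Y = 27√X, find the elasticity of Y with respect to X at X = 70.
Elasticity = 1/2

Elasticity = (dY/dX) · (X/Y)

dY/dX = 27/(2·√X)
At X = 70: dY/dX = 27·√70/140, Y = 27·√70

Elasticity = (27·√70/140) · (70 / (27·√70)) = 1/2

Interpretation: for a small percentage change in X, the percentage change in Y is approximately 0.50 times as large.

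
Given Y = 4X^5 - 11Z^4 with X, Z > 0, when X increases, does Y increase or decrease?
Y increases

Taking the partial derivative:
∂Y/∂X = 20X^4

∂Y/∂X = 20X^4 > 0 (assuming positive values)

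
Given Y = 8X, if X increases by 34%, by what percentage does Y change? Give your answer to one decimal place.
34.0%

For Y = 8X:
If X → X(1 + 0.34)
Then Y → Y · (1 + 0.34)^1
     = Y · 1.3400

Percentage change = ((1 + 0.34)^1 − 1) × 100% = 34.0%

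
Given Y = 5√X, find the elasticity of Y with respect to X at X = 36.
Elasticity = 1/2

Elasticity = (dY/dX) · (X/Y)

dY/dX = 5/(2·√X)
At X = 36: dY/dX = 5/12, Y = 30

Elasticity = (5/12) · (36 / 30) = 1/2

Interpretation: for a small percentage change in X, the percentage change in Y is approximately 0.50 times as large.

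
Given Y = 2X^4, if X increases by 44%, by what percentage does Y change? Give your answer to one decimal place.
330.0%

For Y = 2X^4:
If X → X(1 + 0.44)
Then Y → Y · (1 + 0.44)^4
     ≈ Y · 4.2998

Percentage change = ((1 + 0.44)^4 − 1) × 100% ≈ 330.0%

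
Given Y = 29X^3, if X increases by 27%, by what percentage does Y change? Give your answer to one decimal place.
104.8%

For Y = 29X^3:
If X → X(1 + 0.27)
Then Y → Y · (1 + 0.27)^3
     ≈ Y · 2.0484

Percentage change = ((1 + 0.27)^3 − 1) × 100% ≈ 104.8%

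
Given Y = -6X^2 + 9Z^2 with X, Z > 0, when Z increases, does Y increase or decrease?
Y increases

Taking the partial derivative:
∂Y/∂Z = 18Z

∂Y/∂Z = 18Z > 0 (assuming positive values)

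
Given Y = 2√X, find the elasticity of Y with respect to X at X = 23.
Elasticity = 1/2

Elasticity = (dY/dX) · (X/Y)

dY/dX = 1/√X
At X = 23: dY/dX = √23/23, Y = 2·√23

Elasticity = (√23/23) · (23 / (2·√23)) = 1/2

Interpretation: for a small percentage change in X, the percentage change in Y is approximately 0.50 times as large.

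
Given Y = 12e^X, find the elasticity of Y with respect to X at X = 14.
Elasticity = 14

Elasticity = (dY/dX) · (X/Y)

dY/dX = 12·e^X
At X = 14: dY/dX = 12·e^14, Y = 12·e^14

Elasticity = (12·e^14) · (14 / (12·e^14)) = 14

Interpretation: for a small percentage change in X, the percentage change in Y is approximately 14.00 times as large.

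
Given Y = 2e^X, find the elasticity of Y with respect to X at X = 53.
Elasticity = 53

Elasticity = (dY/dX) · (X/Y)

dY/dX = 2·e^X
At X = 53: dY/dX = 2·e^53, Y = 2·e^53

Elasticity = (2·e^53) · (53 / (2·e^53)) = 53

Interpretation: for a small percentage change in X, the percentage change in Y is approximately 53.00 times as large.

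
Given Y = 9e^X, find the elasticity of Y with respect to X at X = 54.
Elasticity = 54

Elasticity = (dY/dX) · (X/Y)

dY/dX = 9·e^X
At X = 54: dY/dX = 9·e^54, Y = 9·e^54

Elasticity = (9·e^54) · (54 / (9·e^54)) = 54

Interpretation: for a small percentage change in X, the percentage change in Y is approximately 54.00 times as large.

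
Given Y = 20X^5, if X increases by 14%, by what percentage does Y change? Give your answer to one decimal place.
92.5%

For Y = 20X^5:
If X → X(1 + 0.14)
Then Y → Y · (1 + 0.14)^5
     ≈ Y · 1.9254

Percentage change = ((1 + 0.14)^5 − 1) × 100% ≈ 92.5%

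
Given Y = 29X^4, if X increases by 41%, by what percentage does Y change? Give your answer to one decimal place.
295.3%

For Y = 29X^4:
If X → X(1 + 0.41)
Then Y → Y · (1 + 0.41)^4
     ≈ Y · 3.9525

Percentage change = ((1 + 0.41)^4 − 1) × 100% ≈ 295.3%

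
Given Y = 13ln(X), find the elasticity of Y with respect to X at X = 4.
Elasticity = 1/ln(4) ≈ 0.7213

Elasticity = (dY/dX) · (X/Y)

dY/dX = 13/X
At X = 4: dY/dX = 13/4, Y = 13·ln(4)

Elasticity = (13/4) · (4 / (13·ln(4))) = 1/ln(4) ≈ 0.7213

Interpretation: for a small percentage change in X, the percentage change in Y is approximately 0.72 times as large.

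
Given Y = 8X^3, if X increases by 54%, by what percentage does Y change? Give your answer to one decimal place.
265.2%

For Y = 8X^3:
If X → X(1 + 0.54)
Then Y → Y · (1 + 0.54)^3
     ≈ Y · 3.6523

Percentage change = ((1 + 0.54)^3 − 1) × 100% ≈ 265.2%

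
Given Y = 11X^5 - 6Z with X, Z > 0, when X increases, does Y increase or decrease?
Y increases

Taking the partial derivative:
∂Y/∂X = 55X^4

∂Y/∂X = 55X^4 > 0 (assuming positive values)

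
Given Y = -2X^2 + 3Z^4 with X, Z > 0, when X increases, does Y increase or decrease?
Y decreases

Taking the partial derivative:
∂Y/∂X = -4X

∂Y/∂X = -4X < 0 (assuming positive values)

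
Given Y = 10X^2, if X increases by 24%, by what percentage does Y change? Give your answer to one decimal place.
53.8%

For Y = 10X^2:
If X → X(1 + 0.24)
Then Y → Y · (1 + 0.24)^2
     = Y · 1.5376

Percentage change = ((1 + 0.24)^2 − 1) × 100% ≈ 53.8%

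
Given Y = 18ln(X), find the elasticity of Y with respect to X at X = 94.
Elasticity = 1/ln(94) ≈ 0.2201

Elasticity = (dY/dX) · (X/Y)

dY/dX = 18/X
At X = 94: dY/dX = 9/47, Y = 18·ln(94)

Elasticity = (9/47) · (94 / (18·ln(94))) = 1/ln(94) ≈ 0.2201

Interpretation: for a small percentage change in X, the percentage change in Y is approximately 0.22 times as large.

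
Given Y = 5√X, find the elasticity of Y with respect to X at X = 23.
Elasticity = 1/2

Elasticity = (dY/dX) · (X/Y)

dY/dX = 5/(2·√X)
At X = 23: dY/dX = 5·√23/46, Y = 5·√23

Elasticity = (5·√23/46) · (23 / (5·√23)) = 1/2

Interpretation: for a small percentage change in X, the percentage change in Y is approximately 0.50 times as large.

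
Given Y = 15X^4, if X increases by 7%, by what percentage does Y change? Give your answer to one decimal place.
31.1%

For Y = 15X^4:
If X → X(1 + 0.07)
Then Y → Y · (1 + 0.07)^4
     ≈ Y · 1.3108

Percentage change = ((1 + 0.07)^4 − 1) × 100% ≈ 31.1%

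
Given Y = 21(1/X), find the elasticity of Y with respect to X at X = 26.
Elasticity = -1

Elasticity = (dY/dX) · (X/Y)

dY/dX = -21/X²
At X = 26: dY/dX = -21/676, Y = 21/26

Elasticity = (-21/676) · (26 / (21/26)) = -1

Interpretation: for a small percentage change in X, the percentage change in Y is approximately -1.00 times as large.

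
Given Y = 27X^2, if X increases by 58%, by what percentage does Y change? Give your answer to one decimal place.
149.6%

For Y = 27X^2:
If X → X(1 + 0.58)
Then Y → Y · (1 + 0.58)^2
     = Y · 2.4964

Percentage change = ((1 + 0.58)^2 − 1) × 100% ≈ 149.6%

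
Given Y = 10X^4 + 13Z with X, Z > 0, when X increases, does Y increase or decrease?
Y increases

Taking the partial derivative:
∂Y/∂X = 40X^3

∂Y/∂X = 40X^3 > 0 (assuming positive values)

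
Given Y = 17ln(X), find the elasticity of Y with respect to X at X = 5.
Elasticity = 1/ln(5) ≈ 0.6213

Elasticity = (dY/dX) · (X/Y)

dY/dX = 17/X
At X = 5: dY/dX = 17/5, Y = 17·ln(5)

Elasticity = (17/5) · (5 / (17·ln(5))) = 1/ln(5) ≈ 0.6213

Interpretation: for a small percentage change in X, the percentage change in Y is approximately 0.62 times as large.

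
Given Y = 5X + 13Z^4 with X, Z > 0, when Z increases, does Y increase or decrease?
Y increases

Taking the partial derivative:
∂Y/∂Z = 52Z^3

∂Y/∂Z = 52Z^3 > 0 (assuming positive values)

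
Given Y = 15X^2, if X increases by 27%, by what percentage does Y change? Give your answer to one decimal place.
61.3%

For Y = 15X^2:
If X → X(1 + 0.27)
Then Y → Y · (1 + 0.27)^2
     = Y · 1.6129

Percentage change = ((1 + 0.27)^2 − 1) × 100% ≈ 61.3%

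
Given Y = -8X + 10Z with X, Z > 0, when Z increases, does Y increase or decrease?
Y increases

Taking the partial derivative:
∂Y/∂Z = 10

∂Y/∂Z = 10 > 0 (assuming positive values)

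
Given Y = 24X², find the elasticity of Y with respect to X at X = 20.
Elasticity = 2

Elasticity = (dY/dX) · (X/Y)

dY/dX = 48·X
At X = 20: dY/dX = 960, Y = 9600

Elasticity = 960 · (20 / 9600) = 2

Interpretation: for a small percentage change in X, the percentage change in Y is approximately 2.00 times as large.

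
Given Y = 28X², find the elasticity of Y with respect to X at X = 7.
Elasticity = 2

Elasticity = (dY/dX) · (X/Y)

dY/dX = 56·X
At X = 7: dY/dX = 392, Y = 1372

Elasticity = 392 · (7 / 1372) = 2

Interpretation: for a small percentage change in X, the percentage change in Y is approximately 2.00 times as large.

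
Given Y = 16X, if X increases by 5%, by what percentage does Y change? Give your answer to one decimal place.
5.0%

For Y = 16X:
If X → X(1 + 0.05)
Then Y → Y · (1 + 0.05)^1
     = Y · 1.0500

Percentage change = ((1 + 0.05)^1 − 1) × 100% = 5.0%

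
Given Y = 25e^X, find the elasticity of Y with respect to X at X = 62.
Elasticity = 62

Elasticity = (dY/dX) · (X/Y)

dY/dX = 25·e^X
At X = 62: dY/dX = 25·e^62, Y = 25·e^62

Elasticity = (25·e^62) · (62 / (25·e^62)) = 62

Interpretation: for a small percentage change in X, the percentage change in Y is approximately 62.00 times as large.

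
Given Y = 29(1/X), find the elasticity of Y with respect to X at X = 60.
Elasticity = -1

Elasticity = (dY/dX) · (X/Y)

dY/dX = -29/X²
At X = 60: dY/dX = -29/3600, Y = 29/60

Elasticity = (-29/3600) · (60 / (29/60)) = -1

Interpretation: for a small percentage change in X, the percentage change in Y is approximately -1.00 times as large.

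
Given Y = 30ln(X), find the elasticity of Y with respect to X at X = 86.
Elasticity = 1/ln(86) ≈ 0.2245

Elasticity = (dY/dX) · (X/Y)

dY/dX = 30/X
At X = 86: dY/dX = 15/43, Y = 30·ln(86)

Elasticity = (15/43) · (86 / (30·ln(86))) = 1/ln(86) ≈ 0.2245

Interpretation: for a small percentage change in X, the percentage change in Y is approximately 0.22 times as large.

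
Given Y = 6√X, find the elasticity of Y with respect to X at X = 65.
Elasticity = 1/2

Elasticity = (dY/dX) · (X/Y)

dY/dX = 3/√X
At X = 65: dY/dX = 3·√65/65, Y = 6·√65

Elasticity = (3·√65/65) · (65 / (6·√65)) = 1/2

Interpretation: for a small percentage change in X, the percentage change in Y is approximately 0.50 times as large.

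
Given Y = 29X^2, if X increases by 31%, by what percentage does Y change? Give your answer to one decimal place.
71.6%

For Y = 29X^2:
If X → X(1 + 0.31)
Then Y → Y · (1 + 0.31)^2
     = Y · 1.7161

Percentage change = ((1 + 0.31)^2 − 1) × 100% ≈ 71.6%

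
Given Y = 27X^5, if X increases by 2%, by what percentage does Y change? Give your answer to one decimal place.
10.4%

For Y = 27X^5:
If X → X(1 + 0.02)
Then Y → Y · (1 + 0.02)^5
     ≈ Y · 1.1041

Percentage change = ((1 + 0.02)^5 − 1) × 100% ≈ 10.4%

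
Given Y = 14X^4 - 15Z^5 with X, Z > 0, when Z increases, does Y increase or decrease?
Y decreases

Taking the partial derivative:
∂Y/∂Z = -75Z^4

∂Y/∂Z = -75Z^4 < 0 (assuming positive values)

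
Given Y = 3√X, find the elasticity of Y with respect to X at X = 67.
Elasticity = 1/2

Elasticity = (dY/dX) · (X/Y)

dY/dX = 3/(2·√X)
At X = 67: dY/dX = 3·√67/134, Y = 3·√67

Elasticity = (3·√67/134) · (67 / (3·√67)) = 1/2

Interpretation: for a small percentage change in X, the percentage change in Y is approximately 0.50 times as large.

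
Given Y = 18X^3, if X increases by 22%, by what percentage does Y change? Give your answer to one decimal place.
81.6%

For Y = 18X^3:
If X → X(1 + 0.22)
Then Y → Y · (1 + 0.22)^3
     ≈ Y · 1.8158

Percentage change = ((1 + 0.22)^3 − 1) × 100% ≈ 81.6%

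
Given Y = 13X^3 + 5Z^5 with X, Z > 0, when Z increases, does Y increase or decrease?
Y increases

Taking the partial derivative:
∂Y/∂Z = 25Z^4

∂Y/∂Z = 25Z^4 > 0 (assuming positive values)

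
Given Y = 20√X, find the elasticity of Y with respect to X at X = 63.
Elasticity = 1/2

Elasticity = (dY/dX) · (X/Y)

dY/dX = 10/√X
At X = 63: dY/dX = 10·√7/21, Y = 60·√7

Elasticity = (10·√7/21) · (63 / (60·√7)) = 1/2

Interpretation: for a small percentage change in X, the percentage change in Y is approximately 0.50 times as large.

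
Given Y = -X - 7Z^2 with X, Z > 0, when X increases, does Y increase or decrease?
Y decreases

Taking the partial derivative:
∂Y/∂X = -1

∂Y/∂X = -1 < 0 (assuming positive values)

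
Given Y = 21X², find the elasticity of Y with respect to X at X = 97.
Elasticity = 2

Elasticity = (dY/dX) · (X/Y)

dY/dX = 42·X
At X = 97: dY/dX = 4074, Y = 197589

Elasticity = 4074 · (97 / 197589) = 2

Interpretation: for a small percentage change in X, the percentage change in Y is approximately 2.00 times as large.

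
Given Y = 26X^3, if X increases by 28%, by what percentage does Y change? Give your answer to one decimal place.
109.7%

For Y = 26X^3:
If X → X(1 + 0.28)
Then Y → Y · (1 + 0.28)^3
     ≈ Y · 2.0972

Percentage change = ((1 + 0.28)^3 − 1) × 100% ≈ 109.7%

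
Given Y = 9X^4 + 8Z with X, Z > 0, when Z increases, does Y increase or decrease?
Y increases

Taking the partial derivative:
∂Y/∂Z = 8

∂Y/∂Z = 8 > 0 (assuming positive values)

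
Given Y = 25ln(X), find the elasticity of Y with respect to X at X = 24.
Elasticity = 1/ln(24) ≈ 0.3147

Elasticity = (dY/dX) · (X/Y)

dY/dX = 25/X
At X = 24: dY/dX = 25/24, Y = 25·ln(24)

Elasticity = (25/24) · (24 / (25·ln(24))) = 1/ln(24) ≈ 0.3147

Interpretation: for a small percentage change in X, the percentage change in Y is approximately 0.31 times as large.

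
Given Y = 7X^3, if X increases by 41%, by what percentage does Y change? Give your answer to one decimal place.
180.3%

For Y = 7X^3:
If X → X(1 + 0.41)
Then Y → Y · (1 + 0.41)^3
     ≈ Y · 2.8032

Percentage change = ((1 + 0.41)^3 − 1) × 100% ≈ 180.3%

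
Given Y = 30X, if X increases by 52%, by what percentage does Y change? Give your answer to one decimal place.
52.0%

For Y = 30X:
If X → X(1 + 0.52)
Then Y → Y · (1 + 0.52)^1
     = Y · 1.5200

Percentage change = ((1 + 0.52)^1 − 1) × 100% = 52.0%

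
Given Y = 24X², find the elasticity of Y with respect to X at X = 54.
Elasticity = 2

Elasticity = (dY/dX) · (X/Y)

dY/dX = 48·X
At X = 54: dY/dX = 2592, Y = 69984

Elasticity = 2592 · (54 / 69984) = 2

Interpretation: for a small percentage change in X, the percentage change in Y is approximately 2.00 times as large.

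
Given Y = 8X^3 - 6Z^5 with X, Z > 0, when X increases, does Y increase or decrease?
Y increases

Taking the partial derivative:
∂Y/∂X = 24X^2

∂Y/∂X = 24X^2 > 0 (assuming positive values)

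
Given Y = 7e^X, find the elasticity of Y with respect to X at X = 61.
Elasticity = 61

Elasticity = (dY/dX) · (X/Y)

dY/dX = 7·e^X
At X = 61: dY/dX = 7·e^61, Y = 7·e^61

Elasticity = (7·e^61) · (61 / (7·e^61)) = 61

Interpretation: for a small percentage change in X, the percentage change in Y is approximately 61.00 times as large.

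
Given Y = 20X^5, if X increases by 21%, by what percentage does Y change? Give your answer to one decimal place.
159.4%

For Y = 20X^5:
If X → X(1 + 0.21)
Then Y → Y · (1 + 0.21)^5
     ≈ Y · 2.5937

Percentage change = ((1 + 0.21)^5 − 1) × 100% ≈ 159.4%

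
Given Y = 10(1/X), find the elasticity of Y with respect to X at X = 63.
Elasticity = -1

Elasticity = (dY/dX) · (X/Y)

dY/dX = -10/X²
At X = 63: dY/dX = -10/3969, Y = 10/63

Elasticity = (-10/3969) · (63 / (10/63)) = -1

Interpretation: for a small percentage change in X, the percentage change in Y is approximately -1.00 times as large.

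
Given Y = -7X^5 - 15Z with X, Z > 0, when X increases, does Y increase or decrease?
Y decreases

Taking the partial derivative:
∂Y/∂X = -35X^4

∂Y/∂X = -35X^4 < 0 (assuming positive values)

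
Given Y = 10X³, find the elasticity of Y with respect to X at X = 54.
Elasticity = 3

Elasticity = (dY/dX) · (X/Y)

dY/dX = 30·X²
At X = 54: dY/dX = 87480, Y = 1574640

Elasticity = 87480 · (54 / 1574640) = 3

Interpretation: for a small percentage change in X, the percentage change in Y is approximately 3.00 times as large.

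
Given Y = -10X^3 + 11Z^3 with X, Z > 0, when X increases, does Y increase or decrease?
Y decreases

Taking the partial derivative:
∂Y/∂X = -30X^2

∂Y/∂X = -30X^2 < 0 (assuming positive values)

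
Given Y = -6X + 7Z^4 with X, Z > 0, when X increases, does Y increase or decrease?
Y decreases

Taking the partial derivative:
∂Y/∂X = -6

∂Y/∂X = -6 < 0 (assuming positive values)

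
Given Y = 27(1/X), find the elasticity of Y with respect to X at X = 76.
Elasticity = -1

Elasticity = (dY/dX) · (X/Y)

dY/dX = -27/X²
At X = 76: dY/dX = -27/5776, Y = 27/76

Elasticity = (-27/5776) · (76 / (27/76)) = -1

Interpretation: for a small percentage change in X, the percentage change in Y is approximately -1.00 times as large.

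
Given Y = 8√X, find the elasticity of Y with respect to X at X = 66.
Elasticity = 1/2

Elasticity = (dY/dX) · (X/Y)

dY/dX = 4/√X
At X = 66: dY/dX = 2·√66/33, Y = 8·√66

Elasticity = (2·√66/33) · (66 / (8·√66)) = 1/2

Interpretation: for a small percentage change in X, the percentage change in Y is approximately 0.50 times as large.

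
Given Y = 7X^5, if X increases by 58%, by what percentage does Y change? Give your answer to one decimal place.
884.7%

For Y = 7X^5:
If X → X(1 + 0.58)
Then Y → Y · (1 + 0.58)^5
     ≈ Y · 9.8466

Percentage change = ((1 + 0.58)^5 − 1) × 100% ≈ 884.7%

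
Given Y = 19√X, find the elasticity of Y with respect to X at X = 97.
Elasticity = 1/2

Elasticity = (dY/dX) · (X/Y)

dY/dX = 19/(2·√X)
At X = 97: dY/dX = 19·√97/194, Y = 19·√97

Elasticity = (19·√97/194) · (97 / (19·√97)) = 1/2

Interpretation: for a small percentage change in X, the percentage change in Y is approximately 0.50 times as large.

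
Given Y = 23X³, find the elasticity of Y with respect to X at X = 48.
Elasticity = 3

Elasticity = (dY/dX) · (X/Y)

dY/dX = 69·X²
At X = 48: dY/dX = 158976, Y = 2543616

Elasticity = 158976 · (48 / 2543616) = 3

Interpretation: for a small percentage change in X, the percentage change in Y is approximately 3.00 times as large.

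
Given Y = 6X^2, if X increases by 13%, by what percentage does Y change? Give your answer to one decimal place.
27.7%

For Y = 6X^2:
If X → X(1 + 0.13)
Then Y → Y · (1 + 0.13)^2
     = Y · 1.2769

Percentage change = ((1 + 0.13)^2 − 1) × 100% ≈ 27.7%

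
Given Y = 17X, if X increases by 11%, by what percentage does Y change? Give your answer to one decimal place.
11.0%

For Y = 17X:
If X → X(1 + 0.11)
Then Y → Y · (1 + 0.11)^1
     = Y · 1.1100

Percentage change = ((1 + 0.11)^1 − 1) × 100% = 11.0%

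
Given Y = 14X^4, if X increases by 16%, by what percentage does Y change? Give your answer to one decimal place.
81.1%

For Y = 14X^4:
If X → X(1 + 0.16)
Then Y → Y · (1 + 0.16)^4
     ≈ Y · 1.8106

Percentage change = ((1 + 0.16)^4 − 1) × 100% ≈ 81.1%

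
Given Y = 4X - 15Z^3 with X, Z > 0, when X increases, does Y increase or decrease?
Y increases

Taking the partial derivative:
∂Y/∂X = 4

∂Y/∂X = 4 > 0 (assuming positive values)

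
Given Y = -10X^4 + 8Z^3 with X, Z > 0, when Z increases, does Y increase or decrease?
Y increases

Taking the partial derivative:
∂Y/∂Z = 24Z^2

∂Y/∂Z = 24Z^2 > 0 (assuming positive values)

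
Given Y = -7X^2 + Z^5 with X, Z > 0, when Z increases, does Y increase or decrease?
Y increases

Taking the partial derivative:
∂Y/∂Z = 5Z^4

∂Y/∂Z = 5Z^4 > 0 (assuming positive values)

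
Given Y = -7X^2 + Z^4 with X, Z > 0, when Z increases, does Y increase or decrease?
Y increases

Taking the partial derivative:
∂Y/∂Z = 4Z^3

∂Y/∂Z = 4Z^3 > 0 (assuming positive values)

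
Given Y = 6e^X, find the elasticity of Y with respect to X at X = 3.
Elasticity = 3

Elasticity = (dY/dX) · (X/Y)

dY/dX = 6·e^X
At X = 3: dY/dX = 6·e^3, Y = 6·e^3

Elasticity = (6·e^3) · (3 / (6·e^3)) = 3

Interpretation: for a small percentage change in X, the percentage change in Y is approximately 3.00 times as large.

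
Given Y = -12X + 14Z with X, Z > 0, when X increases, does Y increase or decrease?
Y decreases

Taking the partial derivative:
∂Y/∂X = -12

∂Y/∂X = -12 < 0 (assuming positive values)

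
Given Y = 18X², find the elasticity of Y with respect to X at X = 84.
Elasticity = 2

Elasticity = (dY/dX) · (X/Y)

dY/dX = 36·X
At X = 84: dY/dX = 3024, Y = 127008

Elasticity = 3024 · (84 / 127008) = 2

Interpretation: for a small percentage change in X, the percentage change in Y is approximately 2.00 times as large.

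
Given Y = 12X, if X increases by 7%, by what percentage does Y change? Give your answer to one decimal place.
7.0%

For Y = 12X:
If X → X(1 + 0.07)
Then Y → Y · (1 + 0.07)^1
     = Y · 1.0700

Percentage change = ((1 + 0.07)^1 − 1) × 100% = 7.0%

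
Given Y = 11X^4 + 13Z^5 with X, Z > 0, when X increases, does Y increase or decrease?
Y increases

Taking the partial derivative:
∂Y/∂X = 44X^3

∂Y/∂X = 44X^3 > 0 (assuming positive values)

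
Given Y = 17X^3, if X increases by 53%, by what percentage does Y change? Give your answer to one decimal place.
258.2%

For Y = 17X^3:
If X → X(1 + 0.53)
Then Y → Y · (1 + 0.53)^3
     ≈ Y · 3.5816

Percentage change = ((1 + 0.53)^3 − 1) × 100% ≈ 258.2%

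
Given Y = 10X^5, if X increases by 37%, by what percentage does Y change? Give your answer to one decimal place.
382.6%

For Y = 10X^5:
If X → X(1 + 0.37)
Then Y → Y · (1 + 0.37)^5
     ≈ Y · 4.8262

Percentage change = ((1 + 0.37)^5 − 1) × 100% ≈ 382.6%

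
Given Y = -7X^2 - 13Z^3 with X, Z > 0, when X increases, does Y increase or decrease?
Y decreases

Taking the partial derivative:
∂Y/∂X = -14X

∂Y/∂X = -14X < 0 (assuming positive values)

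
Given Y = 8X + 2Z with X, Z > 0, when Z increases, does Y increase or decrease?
Y increases

Taking the partial derivative:
∂Y/∂Z = 2

∂Y/∂Z = 2 > 0 (assuming positive values)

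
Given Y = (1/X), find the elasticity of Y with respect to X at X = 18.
Elasticity = -1

Elasticity = (dY/dX) · (X/Y)

dY/dX = -1/X²
At X = 18: dY/dX = -1/324, Y = 1/18

Elasticity = (-1/324) · (18 / (1/18)) = -1

Interpretation: for a small percentage change in X, the percentage change in Y is approximately -1.00 times as large.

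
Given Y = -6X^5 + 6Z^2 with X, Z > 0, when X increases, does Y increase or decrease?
Y decreases

Taking the partial derivative:
∂Y/∂X = -30X^4

∂Y/∂X = -30X^4 < 0 (assuming positive values)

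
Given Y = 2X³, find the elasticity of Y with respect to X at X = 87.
Elasticity = 3

Elasticity = (dY/dX) · (X/Y)

dY/dX = 6·X²
At X = 87: dY/dX = 45414, Y = 1317006

Elasticity = 45414 · (87 / 1317006) = 3

Interpretation: for a small percentage change in X, the percentage change in Y is approximately 3.00 times as large.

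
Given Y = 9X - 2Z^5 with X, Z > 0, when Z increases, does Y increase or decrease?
Y decreases

Taking the partial derivative:
∂Y/∂Z = -10Z^4

∂Y/∂Z = -10Z^4 < 0 (assuming positive values)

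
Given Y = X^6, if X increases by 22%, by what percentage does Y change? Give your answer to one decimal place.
229.7%

For Y = X^6:
If X → X(1 + 0.22)
Then Y → Y · (1 + 0.22)^6
     ≈ Y · 3.2973

Percentage change = ((1 + 0.22)^6 − 1) × 100% ≈ 229.7%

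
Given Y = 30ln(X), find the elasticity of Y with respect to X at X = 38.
Elasticity = 1/ln(38) ≈ 0.2749

Elasticity = (dY/dX) · (X/Y)

dY/dX = 30/X
At X = 38: dY/dX = 15/19, Y = 30·ln(38)

Elasticity = (15/19) · (38 / (30·ln(38))) = 1/ln(38) ≈ 0.2749

Interpretation: for a small percentage change in X, the percentage change in Y is approximately 0.27 times as large.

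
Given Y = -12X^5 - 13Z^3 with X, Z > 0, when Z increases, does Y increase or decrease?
Y decreases

Taking the partial derivative:
∂Y/∂Z = -39Z^2

∂Y/∂Z = -39Z^2 < 0 (assuming positive values)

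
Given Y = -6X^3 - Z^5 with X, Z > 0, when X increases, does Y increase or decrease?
Y decreases

Taking the partial derivative:
∂Y/∂X = -18X^2

∂Y/∂X = -18X^2 < 0 (assuming positive values)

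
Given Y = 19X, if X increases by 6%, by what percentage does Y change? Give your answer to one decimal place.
6.0%

For Y = 19X:
If X → X(1 + 0.06)
Then Y → Y · (1 + 0.06)^1
     = Y · 1.0600

Percentage change = ((1 + 0.06)^1 − 1) × 100% = 6.0%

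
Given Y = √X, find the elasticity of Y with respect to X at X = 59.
Elasticity = 1/2

Elasticity = (dY/dX) · (X/Y)

dY/dX = 1/(2·√X)
At X = 59: dY/dX = √59/118, Y = √59

Elasticity = (√59/118) · (59 / (√59)) = 1/2

Interpretation: for a small percentage change in X, the percentage change in Y is approximately 0.50 times as large.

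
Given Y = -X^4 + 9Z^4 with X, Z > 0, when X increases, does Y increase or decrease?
Y decreases

Taking the partial derivative:
∂Y/∂X = -4X^3

∂Y/∂X = -4X^3 < 0 (assuming positive values)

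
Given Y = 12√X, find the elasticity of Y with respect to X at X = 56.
Elasticity = 1/2

Elasticity = (dY/dX) · (X/Y)

dY/dX = 6/√X
At X = 56: dY/dX = 3·√14/14, Y = 24·√14

Elasticity = (3·√14/14) · (56 / (24·√14)) = 1/2

Interpretation: for a small percentage change in X, the percentage change in Y is approximately 0.50 times as large.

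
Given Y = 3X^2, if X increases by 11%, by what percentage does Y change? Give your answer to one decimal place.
23.2%

For Y = 3X^2:
If X → X(1 + 0.11)
Then Y → Y · (1 + 0.11)^2
     = Y · 1.2321

Percentage change = ((1 + 0.11)^2 − 1) × 100% ≈ 23.2%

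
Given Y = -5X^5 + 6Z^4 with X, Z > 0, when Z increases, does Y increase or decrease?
Y increases

Taking the partial derivative:
∂Y/∂Z = 24Z^3

∂Y/∂Z = 24Z^3 > 0 (assuming positive values)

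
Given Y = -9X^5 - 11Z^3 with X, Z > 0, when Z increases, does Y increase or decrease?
Y decreases

Taking the partial derivative:
∂Y/∂Z = -33Z^2

∂Y/∂Z = -33Z^2 < 0 (assuming positive values)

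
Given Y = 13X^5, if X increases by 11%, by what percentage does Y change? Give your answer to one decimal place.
68.5%

For Y = 13X^5:
If X → X(1 + 0.11)
Then Y → Y · (1 + 0.11)^5
     ≈ Y · 1.6851

Percentage change = ((1 + 0.11)^5 − 1) × 100% ≈ 68.5%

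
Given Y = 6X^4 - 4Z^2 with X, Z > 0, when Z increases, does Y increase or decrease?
Y decreases

Taking the partial derivative:
∂Y/∂Z = -8Z

∂Y/∂Z = -8Z < 0 (assuming positive values)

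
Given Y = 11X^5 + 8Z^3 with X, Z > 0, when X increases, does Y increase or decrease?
Y increases

Taking the partial derivative:
∂Y/∂X = 55X^4

∂Y/∂X = 55X^4 > 0 (assuming positive values)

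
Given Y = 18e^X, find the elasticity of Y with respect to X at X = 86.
Elasticity = 86

Elasticity = (dY/dX) · (X/Y)

dY/dX = 18·e^X
At X = 86: dY/dX = 18·e^86, Y = 18·e^86

Elasticity = (18·e^86) · (86 / (18·e^86)) = 86

Interpretation: for a small percentage change in X, the percentage change in Y is approximately 86.00 times as large.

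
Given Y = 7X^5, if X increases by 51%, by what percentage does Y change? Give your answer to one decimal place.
685.0%

For Y = 7X^5:
If X → X(1 + 0.51)
Then Y → Y · (1 + 0.51)^5
     ≈ Y · 7.8503

Percentage change = ((1 + 0.51)^5 − 1) × 100% ≈ 685.0%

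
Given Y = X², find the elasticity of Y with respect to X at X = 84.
Elasticity = 2

Elasticity = (dY/dX) · (X/Y)

dY/dX = 2·X
At X = 84: dY/dX = 168, Y = 7056

Elasticity = 168 · (84 / 7056) = 2

Interpretation: for a small percentage change in X, the percentage change in Y is approximately 2.00 times as large.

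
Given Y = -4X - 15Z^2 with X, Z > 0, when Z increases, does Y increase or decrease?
Y decreases

Taking the partial derivative:
∂Y/∂Z = -30Z

∂Y/∂Z = -30Z < 0 (assuming positive values)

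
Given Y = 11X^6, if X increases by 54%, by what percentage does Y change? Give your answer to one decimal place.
1233.9%

For Y = 11X^6:
If X → X(1 + 0.54)
Then Y → Y · (1 + 0.54)^6
     ≈ Y · 13.3390

Percentage change = ((1 + 0.54)^6 − 1) × 100% ≈ 1233.9%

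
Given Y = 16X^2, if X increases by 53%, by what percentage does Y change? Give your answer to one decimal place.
134.1%

For Y = 16X^2:
If X → X(1 + 0.53)
Then Y → Y · (1 + 0.53)^2
     = Y · 2.3409

Percentage change = ((1 + 0.53)^2 − 1) × 100% ≈ 134.1%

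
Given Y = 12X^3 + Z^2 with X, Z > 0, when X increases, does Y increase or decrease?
Y increases

Taking the partial derivative:
∂Y/∂X = 36X^2

∂Y/∂X = 36X^2 > 0 (assuming positive values)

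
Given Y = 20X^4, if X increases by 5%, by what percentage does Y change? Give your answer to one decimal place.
21.6%

For Y = 20X^4:
If X → X(1 + 0.05)
Then Y → Y · (1 + 0.05)^4
     ≈ Y · 1.2155

Percentage change = ((1 + 0.05)^4 − 1) × 100% ≈ 21.6%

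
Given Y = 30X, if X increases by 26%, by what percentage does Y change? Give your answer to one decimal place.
26.0%

For Y = 30X:
If X → X(1 + 0.26)
Then Y → Y · (1 + 0.26)^1
     = Y · 1.2600

Percentage change = ((1 + 0.26)^1 − 1) × 100% = 26.0%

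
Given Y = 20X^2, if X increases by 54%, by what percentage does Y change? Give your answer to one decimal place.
137.2%

For Y = 20X^2:
If X → X(1 + 0.54)
Then Y → Y · (1 + 0.54)^2
     = Y · 2.3716

Percentage change = ((1 + 0.54)^2 − 1) × 100% ≈ 137.2%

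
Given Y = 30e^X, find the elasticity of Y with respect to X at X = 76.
Elasticity = 76

Elasticity = (dY/dX) · (X/Y)

dY/dX = 30·e^X
At X = 76: dY/dX = 30·e^76, Y = 30·e^76

Elasticity = (30·e^76) · (76 / (30·e^76)) = 76

Interpretation: for a small percentage change in X, the percentage change in Y is approximately 76.00 times as large.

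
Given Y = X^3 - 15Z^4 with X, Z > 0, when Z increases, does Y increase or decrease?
Y decreases

Taking the partial derivative:
∂Y/∂Z = -60Z^3

∂Y/∂Z = -60Z^3 < 0 (assuming positive values)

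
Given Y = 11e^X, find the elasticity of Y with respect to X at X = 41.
Elasticity = 41

Elasticity = (dY/dX) · (X/Y)

dY/dX = 11·e^X
At X = 41: dY/dX = 11·e^41, Y = 11·e^41

Elasticity = (11·e^41) · (41 / (11·e^41)) = 41

Interpretation: for a small percentage change in X, the percentage change in Y is approximately 41.00 times as large.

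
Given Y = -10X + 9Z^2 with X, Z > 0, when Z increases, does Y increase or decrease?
Y increases

Taking the partial derivative:
∂Y/∂Z = 18Z

∂Y/∂Z = 18Z > 0 (assuming positive values)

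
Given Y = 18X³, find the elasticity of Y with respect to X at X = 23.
Elasticity = 3

Elasticity = (dY/dX) · (X/Y)

dY/dX = 54·X²
At X = 23: dY/dX = 28566, Y = 219006

Elasticity = 28566 · (23 / 219006) = 3

Interpretation: for a small percentage change in X, the percentage change in Y is approximately 3.00 times as large.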